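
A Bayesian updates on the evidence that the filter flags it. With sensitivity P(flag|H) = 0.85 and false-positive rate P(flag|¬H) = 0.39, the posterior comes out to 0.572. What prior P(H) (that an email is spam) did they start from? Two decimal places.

P(H) = 0.38

In odds form, posterior odds = prior odds × likelihood ratio, so prior odds = posterior odds ÷ LR.
Posterior odds = 0.572/(1−0.572) = 1.3364. LR = 0.85/0.39 = 2.1795.
Prior odds = 1.3364/2.1795 = 0.6132, so P(H) = 0.6132/(1+0.6132) ≈ 0.38.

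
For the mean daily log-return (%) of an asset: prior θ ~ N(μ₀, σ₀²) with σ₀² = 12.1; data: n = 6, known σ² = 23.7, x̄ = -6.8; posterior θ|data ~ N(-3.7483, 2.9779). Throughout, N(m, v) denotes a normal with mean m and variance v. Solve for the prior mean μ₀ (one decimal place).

μ₀ = 5.6

The posterior mean is a precision-weighted average: μ_n = (τ₀μ₀ + τ_data·x̄)/(τ₀+τ_data), with τ₀=1/σ₀² and τ_data=n/σ².
Here τ₀ = 1/12.1 = 0.082645 and τ_data = 6/23.7 = 0.253165, so τ_n = 0.335810.
Rearranging for μ₀: μ₀ = (μ_n·τ_n − τ_data·x̄)/τ₀ = (-3.7483·0.335810 − 0.253165·-6.8) / 0.082645 = 0.462805/0.082645 ≈ 5.6.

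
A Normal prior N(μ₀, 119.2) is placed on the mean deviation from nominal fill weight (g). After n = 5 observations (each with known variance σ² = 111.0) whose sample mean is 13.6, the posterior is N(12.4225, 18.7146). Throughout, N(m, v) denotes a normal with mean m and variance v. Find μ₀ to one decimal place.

The posterior mean is a precision-weighted average: μ_n = (τ₀μ₀ + τ_data·x̄)/(τ₀+τ_data), with τ₀=1/σ₀² and τ_data=n/σ².
Here τ₀ = 1/119.2 = 0.008389 and τ_data = 5/111.0 = 0.045045, so τ_n = 0.053434.
Rearranging for μ₀: μ₀ = (μ_n·τ_n − τ_data·x̄)/τ₀ = (12.4225·0.053434 − 0.045045·13.6) / 0.008389 = 0.051172/0.008389 ≈ 6.1.

μ₀ = 6.1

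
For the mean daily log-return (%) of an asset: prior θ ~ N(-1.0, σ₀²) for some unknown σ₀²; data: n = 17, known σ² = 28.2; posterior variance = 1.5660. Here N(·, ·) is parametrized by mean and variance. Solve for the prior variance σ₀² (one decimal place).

σ₀² = 28.0

Posterior precision equals prior precision plus data precision: 1/σ_n² = 1/σ₀² + n/σ².
So 1/σ₀² = 1/1.5660 − 17/28.2 = 0.638570 − 0.602837 = 0.035733.
Hence σ₀² = 1/0.035733 ≈ 28.0.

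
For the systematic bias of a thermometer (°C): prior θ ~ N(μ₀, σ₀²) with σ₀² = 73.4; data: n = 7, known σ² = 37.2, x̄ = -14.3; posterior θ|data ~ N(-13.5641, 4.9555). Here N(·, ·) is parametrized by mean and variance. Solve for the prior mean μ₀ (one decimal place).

μ₀ = -3.4

The posterior mean is a precision-weighted average: μ_n = (τ₀μ₀ + τ_data·x̄)/(τ₀+τ_data), with τ₀=1/σ₀² and τ_data=n/σ².
Here τ₀ = 1/73.4 = 0.013624 and τ_data = 7/37.2 = 0.188172, so τ_n = 0.201796.
Rearranging for μ₀: μ₀ = (μ_n·τ_n − τ_data·x̄)/τ₀ = (-13.5641·0.201796 − 0.188172·-14.3) / 0.013624 = -0.046322/0.013624 ≈ -3.4.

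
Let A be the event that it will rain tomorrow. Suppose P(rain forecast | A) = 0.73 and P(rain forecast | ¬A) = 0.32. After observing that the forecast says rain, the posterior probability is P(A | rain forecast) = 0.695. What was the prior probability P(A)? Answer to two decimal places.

Bayes' rule in odds form gives O(A|E) = O(A)·[P(E|A)/P(E|¬A)], hence O(A) = O(A|E)/LR.
Posterior odds = 0.695/(1−0.695) = 2.2787. LR = 0.73/0.32 = 2.2812.
Prior odds = 2.2787/2.2812 = 0.9989, so P(A) = 0.9989/(1+0.9989) ≈ 0.50.

P(A) = 0.50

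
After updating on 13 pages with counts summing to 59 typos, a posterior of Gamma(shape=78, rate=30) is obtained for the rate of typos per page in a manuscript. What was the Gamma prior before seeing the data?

Gamma(shape=19, rate=17)

A Gamma(α, β) prior (rate parametrization) on a Poisson rate with n observations summing to S gives posterior Gamma(α+S, β+n).
So α = 78 − 59 = 19 and β = 30 − 13 = 17.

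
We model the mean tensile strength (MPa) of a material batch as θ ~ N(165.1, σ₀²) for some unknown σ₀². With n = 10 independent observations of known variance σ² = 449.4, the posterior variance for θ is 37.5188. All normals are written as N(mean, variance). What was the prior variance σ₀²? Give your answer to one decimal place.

σ₀² = 227.2

Posterior precision equals prior precision plus data precision: 1/σ_n² = 1/σ₀² + n/σ².
So 1/σ₀² = 1/37.5188 − 10/449.4 = 0.026653 − 0.022252 = 0.004401.
Hence σ₀² = 1/0.004401 ≈ 227.2.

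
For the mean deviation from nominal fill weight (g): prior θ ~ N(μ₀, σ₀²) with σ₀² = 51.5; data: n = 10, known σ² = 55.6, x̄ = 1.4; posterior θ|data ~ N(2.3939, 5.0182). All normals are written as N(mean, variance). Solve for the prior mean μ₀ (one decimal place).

μ₀ = 11.6

With known observation variance, the Normal–Normal posterior has precision τ_n = τ₀ + n/σ² and mean μ_n = (τ₀μ₀ + (n/σ²)x̄)/τ_n.
Here τ₀ = 1/51.5 = 0.019417 and τ_data = 10/55.6 = 0.179856, so τ_n = 0.199273.
Rearranging for μ₀: μ₀ = (μ_n·τ_n − τ_data·x̄)/τ₀ = (2.3939·0.199273 − 0.179856·1.4) / 0.019417 = 0.225241/0.019417 ≈ 11.6.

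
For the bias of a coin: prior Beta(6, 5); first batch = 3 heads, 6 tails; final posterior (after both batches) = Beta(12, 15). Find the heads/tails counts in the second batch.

Sequential conjugate updates are equivalent to a single update on the pooled data, so total successes = posterior α − prior α and total failures = posterior β − prior β.
Total across both batches: 12−6=6 heads, 15−5=10 tails.
Subtract the first batch: 6−3=3 heads and 10−6=4 tails.

3 heads and 4 tails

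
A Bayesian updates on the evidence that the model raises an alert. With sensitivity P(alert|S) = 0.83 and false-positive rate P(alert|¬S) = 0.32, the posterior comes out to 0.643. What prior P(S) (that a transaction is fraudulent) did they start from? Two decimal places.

In odds form, posterior odds = prior odds × likelihood ratio, so prior odds = posterior odds ÷ LR.
Posterior odds = 0.643/(1−0.643) = 1.8011. LR = 0.83/0.32 = 2.5938.
Prior odds = 1.8011/2.5938 = 0.6944, so P(S) = 0.6944/(1+0.6944) ≈ 0.41.

P(S) = 0.41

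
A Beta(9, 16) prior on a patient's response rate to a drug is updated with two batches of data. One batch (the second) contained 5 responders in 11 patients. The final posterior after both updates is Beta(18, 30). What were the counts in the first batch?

Sequential conjugate updates are equivalent to a single update on the pooled data, so total successes = posterior α − prior α and total failures = posterior β − prior β.
Total across both batches: 18−9=9 responders, 30−16=14 non-responders.
Subtract the second batch: 9−5=4 responders and 14−6=8 non-responders.

4 responders and 8 non-responders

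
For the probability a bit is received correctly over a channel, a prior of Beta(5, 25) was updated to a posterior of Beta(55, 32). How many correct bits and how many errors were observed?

50 correct bits and 7 errors

Beta is conjugate to the binomial likelihood: posterior = Beta(a+s, b+f).
Match parameters: s=55−5=50, f=32−25=7.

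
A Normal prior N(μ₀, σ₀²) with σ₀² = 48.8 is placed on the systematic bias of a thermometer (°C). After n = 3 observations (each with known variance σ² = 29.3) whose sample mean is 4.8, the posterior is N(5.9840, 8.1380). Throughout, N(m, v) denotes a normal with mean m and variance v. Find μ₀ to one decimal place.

μ₀ = 11.9

With known observation variance, the Normal–Normal posterior has precision τ_n = τ₀ + n/σ² and mean μ_n = (τ₀μ₀ + (n/σ²)x̄)/τ_n.
Here τ₀ = 1/48.8 = 0.020492 and τ_data = 3/29.3 = 0.102389, so τ_n = 0.122881.
Rearranging for μ₀: μ₀ = (μ_n·τ_n − τ_data·x̄)/τ₀ = (5.9840·0.122881 − 0.102389·4.8) / 0.020492 = 0.243853/0.020492 ≈ 11.9.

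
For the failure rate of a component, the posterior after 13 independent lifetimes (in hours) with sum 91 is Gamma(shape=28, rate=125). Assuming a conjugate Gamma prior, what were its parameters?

Gamma(shape=15, rate=34)

Gamma–exponential conjugacy: posterior shape = α + n, posterior rate = β + Σtᵢ.
So α = 28 − 13 = 15 and β = 125 − 91 = 34.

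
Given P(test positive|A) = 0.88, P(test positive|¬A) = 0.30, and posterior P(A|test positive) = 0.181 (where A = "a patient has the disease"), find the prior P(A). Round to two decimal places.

P(A) = 0.07

In odds form, posterior odds = prior odds × likelihood ratio, so prior odds = posterior odds ÷ LR.
Posterior odds = 0.181/(1−0.181) = 0.2210. LR = 0.88/0.30 = 2.9333.
Prior odds = 0.2210/2.9333 = 0.0753, so P(A) = 0.0753/(1+0.0753) ≈ 0.07.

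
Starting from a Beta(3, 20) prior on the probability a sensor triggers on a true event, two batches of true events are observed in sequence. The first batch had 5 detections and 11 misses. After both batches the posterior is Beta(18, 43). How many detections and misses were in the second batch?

Because Beta–binomial updating is additive in the counts, the combined data contributed (α_post−α_prior, β_post−β_prior) successes and failures.
Total across both batches: 18−3=15 detections, 43−20=23 misses.
Subtract the first batch: 15−5=10 detections and 23−11=12 misses.

10 detections and 12 misses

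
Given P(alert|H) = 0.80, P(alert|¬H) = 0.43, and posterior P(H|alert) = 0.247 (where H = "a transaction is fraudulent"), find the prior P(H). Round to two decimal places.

Bayes' rule in odds form gives O(H|E) = O(H)·[P(E|H)/P(E|¬H)], hence O(H) = O(H|E)/LR.
Posterior odds = 0.247/(1−0.247) = 0.3280. LR = 0.80/0.43 = 1.8605.
Prior odds = 0.3280/1.8605 = 0.1763, so P(H) = 0.1763/(1+0.1763) ≈ 0.15.

P(H) = 0.15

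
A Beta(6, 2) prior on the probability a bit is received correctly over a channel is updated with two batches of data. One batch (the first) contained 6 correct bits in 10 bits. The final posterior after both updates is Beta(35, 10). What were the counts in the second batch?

23 correct bits and 4 errors

Because Beta–binomial updating is additive in the counts, the combined data contributed (α_post−α_prior, β_post−β_prior) successes and failures.
Total across both batches: 35−6=29 correct bits, 10−2=8 errors.
Subtract the first batch: 29−6=23 correct bits and 8−4=4 errors.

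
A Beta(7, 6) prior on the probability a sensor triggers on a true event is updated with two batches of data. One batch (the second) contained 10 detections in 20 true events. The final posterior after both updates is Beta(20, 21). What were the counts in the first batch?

3 detections and 5 misses

Because Beta–binomial updating is additive in the counts, the combined data contributed (α_post−α_prior, β_post−β_prior) successes and failures.
Total across both batches: 20−7=13 detections, 21−6=15 misses.
Subtract the second batch: 13−10=3 detections and 15−10=5 misses.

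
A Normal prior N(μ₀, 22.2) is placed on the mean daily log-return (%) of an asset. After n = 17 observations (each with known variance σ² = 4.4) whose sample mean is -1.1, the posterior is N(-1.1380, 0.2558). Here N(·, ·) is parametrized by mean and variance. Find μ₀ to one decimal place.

The posterior mean is a precision-weighted average: μ_n = (τ₀μ₀ + τ_data·x̄)/(τ₀+τ_data), with τ₀=1/σ₀² and τ_data=n/σ².
Here τ₀ = 1/22.2 = 0.045045 and τ_data = 17/4.4 = 3.863636, so τ_n = 3.908681.
Rearranging for μ₀: μ₀ = (μ_n·τ_n − τ_data·x̄)/τ₀ = (-1.1380·3.908681 − 3.863636·-1.1) / 0.045045 = -0.198079/0.045045 ≈ -4.4.

μ₀ = -4.4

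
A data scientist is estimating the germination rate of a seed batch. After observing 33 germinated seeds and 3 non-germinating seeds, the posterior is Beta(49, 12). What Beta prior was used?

Beta is conjugate to the binomial likelihood: posterior = Beta(a+s, b+f).
Subtract the data counts: 49−33=16, 12−3=9.

Beta(16, 9)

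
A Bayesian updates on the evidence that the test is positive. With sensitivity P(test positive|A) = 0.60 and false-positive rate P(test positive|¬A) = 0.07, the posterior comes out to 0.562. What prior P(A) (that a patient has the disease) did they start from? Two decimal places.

Bayes' rule in odds form gives O(A|E) = O(A)·[P(E|A)/P(E|¬A)], hence O(A) = O(A|E)/LR.
Posterior odds = 0.562/(1−0.562) = 1.2831. LR = 0.60/0.07 = 8.5714.
Prior odds = 1.2831/8.5714 = 0.1497, so P(A) = 0.1497/(1+0.1497) ≈ 0.13.

P(A) = 0.13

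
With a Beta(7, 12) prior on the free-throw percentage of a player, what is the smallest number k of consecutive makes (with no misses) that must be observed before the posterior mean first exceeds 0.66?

k = 17

After k makes and 0 misses the posterior is Beta(7+k, 12), with mean (7+k)/(7+12+k).
Set (7+k)/(19+k) > 0.66 and solve: k > (0.66·19 − 7)/(1 − 0.66) = 16.294.
The smallest integer exceeding 16.294 is 17, and checking k=17: (24)/(36) = 0.6667 > 0.66.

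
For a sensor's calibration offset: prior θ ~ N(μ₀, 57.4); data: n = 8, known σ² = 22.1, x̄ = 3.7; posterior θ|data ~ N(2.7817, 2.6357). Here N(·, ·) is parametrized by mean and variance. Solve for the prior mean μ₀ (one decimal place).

μ₀ = -16.3

The posterior mean is a precision-weighted average: μ_n = (τ₀μ₀ + τ_data·x̄)/(τ₀+τ_data), with τ₀=1/σ₀² and τ_data=n/σ².
Here τ₀ = 1/57.4 = 0.017422 and τ_data = 8/22.1 = 0.361991, so τ_n = 0.379413.
Rearranging for μ₀: μ₀ = (μ_n·τ_n − τ_data·x̄)/τ₀ = (2.7817·0.379413 − 0.361991·3.7) / 0.017422 = -0.283954/0.017422 ≈ -16.3.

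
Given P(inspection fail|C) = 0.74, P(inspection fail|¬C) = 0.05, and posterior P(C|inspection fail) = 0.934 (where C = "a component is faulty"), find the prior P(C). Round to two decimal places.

P(C) = 0.49

Bayes' rule in odds form gives O(C|E) = O(C)·[P(E|C)/P(E|¬C)], hence O(C) = O(C|E)/LR.
Posterior odds = 0.934/(1−0.934) = 14.1515. LR = 0.74/0.05 = 14.8000.
Prior odds = 14.1515/14.8000 = 0.9562, so P(C) = 0.9562/(1+0.9562) ≈ 0.49.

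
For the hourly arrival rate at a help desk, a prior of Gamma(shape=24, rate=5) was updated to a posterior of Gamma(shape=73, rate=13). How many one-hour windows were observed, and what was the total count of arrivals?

n = 8 one-hour windows with total 49 arrivals

A Gamma(α, β) prior (rate parametrization) on a Poisson rate with n observations summing to S gives posterior Gamma(α+S, β+n).
Matching: Σxᵢ = 73 − 24 = 49 and n = 13 − 5 = 8.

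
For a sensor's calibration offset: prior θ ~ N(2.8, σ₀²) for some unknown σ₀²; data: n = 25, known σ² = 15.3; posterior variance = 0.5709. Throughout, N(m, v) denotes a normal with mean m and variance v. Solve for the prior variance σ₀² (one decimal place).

σ₀² = 8.5

For the Normal–Normal model with known σ², precisions add: τ_n = τ₀ + n/σ².
So 1/σ₀² = 1/0.5709 − 25/15.3 = 1.751620 − 1.633987 = 0.117633.
Hence σ₀² = 1/0.117633 ≈ 8.5.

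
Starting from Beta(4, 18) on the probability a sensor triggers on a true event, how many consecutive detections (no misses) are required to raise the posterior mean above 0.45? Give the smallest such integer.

After k detections and 0 misses the posterior is Beta(4+k, 18), with mean (4+k)/(4+18+k).
Set (4+k)/(22+k) > 0.45 and solve: k > (0.45·22 − 4)/(1 − 0.45) = 10.727.
The smallest integer exceeding 10.727 is 11.

k = 11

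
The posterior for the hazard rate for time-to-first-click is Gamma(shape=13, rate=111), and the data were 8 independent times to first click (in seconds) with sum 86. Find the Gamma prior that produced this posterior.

Gamma–exponential conjugacy: posterior shape = α + n, posterior rate = β + Σtᵢ.
So α = 13 − 8 = 5 and β = 111 − 86 = 25.

Gamma(shape=5, rate=25)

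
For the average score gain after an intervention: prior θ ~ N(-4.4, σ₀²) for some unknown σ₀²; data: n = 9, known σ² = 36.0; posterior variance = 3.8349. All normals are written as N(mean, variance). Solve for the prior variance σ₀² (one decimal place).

Posterior precision equals prior precision plus data precision: 1/σ_n² = 1/σ₀² + n/σ².
So 1/σ₀² = 1/3.8349 − 9/36.0 = 0.260763 − 0.250000 = 0.010763.
Hence σ₀² = 1/0.010763 ≈ 92.9.

σ₀² = 92.9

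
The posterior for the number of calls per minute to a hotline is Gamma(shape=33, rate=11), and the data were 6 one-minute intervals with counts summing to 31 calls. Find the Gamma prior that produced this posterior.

Gamma–Poisson conjugacy: posterior shape = α + Σxᵢ, posterior rate = β + n.
So α = 33 − 31 = 2 and β = 11 − 6 = 5.

Gamma(shape=2, rate=5)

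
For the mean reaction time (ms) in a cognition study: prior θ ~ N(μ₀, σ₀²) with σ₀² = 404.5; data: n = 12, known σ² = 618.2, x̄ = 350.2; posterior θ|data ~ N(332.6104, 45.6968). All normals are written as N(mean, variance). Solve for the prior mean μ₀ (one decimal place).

μ₀ = 194.5

With known observation variance, the Normal–Normal posterior has precision τ_n = τ₀ + n/σ² and mean μ_n = (τ₀μ₀ + (n/σ²)x̄)/τ_n.
Here τ₀ = 1/404.5 = 0.002472 and τ_data = 12/618.2 = 0.019411, so τ_n = 0.021883.
Rearranging for μ₀: μ₀ = (μ_n·τ_n − τ_data·x̄)/τ₀ = (332.6104·0.021883 − 0.019411·350.2) / 0.002472 = 0.480781/0.002472 ≈ 194.5.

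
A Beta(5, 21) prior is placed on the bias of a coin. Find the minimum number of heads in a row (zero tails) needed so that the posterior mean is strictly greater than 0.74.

After k heads and 0 tails the posterior is Beta(5+k, 21), with mean (5+k)/(5+21+k).
Set (5+k)/(26+k) > 0.74 and solve: k > (0.74·26 − 5)/(1 − 0.74) = 54.769.
The smallest integer exceeding 54.769 is 55, and checking k=55: (60)/(81) = 0.7407 > 0.74.

k = 55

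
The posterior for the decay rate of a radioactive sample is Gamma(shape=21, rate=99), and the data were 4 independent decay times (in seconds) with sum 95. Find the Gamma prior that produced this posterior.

Gamma(shape=17, rate=4)

Gamma–exponential conjugacy: posterior shape = α + n, posterior rate = β + Σtᵢ.
So α = 21 − 4 = 17 and β = 99 − 95 = 4.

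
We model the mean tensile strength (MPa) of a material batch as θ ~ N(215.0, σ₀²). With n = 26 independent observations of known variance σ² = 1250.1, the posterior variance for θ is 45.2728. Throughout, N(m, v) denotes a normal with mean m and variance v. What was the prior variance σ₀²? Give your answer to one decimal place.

Posterior precision equals prior precision plus data precision: 1/σ_n² = 1/σ₀² + n/σ².
So 1/σ₀² = 1/45.2728 − 26/1250.1 = 0.022088 − 0.020798 = 0.001290.
Hence σ₀² = 1/0.001290 ≈ 775.2.

σ₀² = 775.2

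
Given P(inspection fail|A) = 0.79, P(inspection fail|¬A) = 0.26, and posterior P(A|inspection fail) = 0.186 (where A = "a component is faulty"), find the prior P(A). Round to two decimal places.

P(A) = 0.07

Bayes' rule in odds form gives O(A|E) = O(A)·[P(E|A)/P(E|¬A)], hence O(A) = O(A|E)/LR.
Posterior odds = 0.186/(1−0.186) = 0.2285. LR = 0.79/0.26 = 3.0385.
Prior odds = 0.2285/3.0385 = 0.0752, so P(A) = 0.0752/(1+0.0752) ≈ 0.07.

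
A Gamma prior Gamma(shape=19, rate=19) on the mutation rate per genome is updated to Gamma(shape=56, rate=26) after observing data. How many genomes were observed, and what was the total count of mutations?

n = 7 genomes with total 37 mutations

A Gamma(α, β) prior (rate parametrization) on a Poisson rate with n observations summing to S gives posterior Gamma(α+S, β+n).
Matching: Σxᵢ = 56 − 19 = 37 and n = 26 − 19 = 7.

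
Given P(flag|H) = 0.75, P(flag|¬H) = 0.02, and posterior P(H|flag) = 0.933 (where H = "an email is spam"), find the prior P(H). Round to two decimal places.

In odds form, posterior odds = prior odds × likelihood ratio, so prior odds = posterior odds ÷ LR.
Posterior odds = 0.933/(1−0.933) = 13.9254. LR = 0.75/0.02 = 37.5000.
Prior odds = 13.9254/37.5000 = 0.3713, so P(H) = 0.3713/(1+0.3713) ≈ 0.27.

P(H) = 0.27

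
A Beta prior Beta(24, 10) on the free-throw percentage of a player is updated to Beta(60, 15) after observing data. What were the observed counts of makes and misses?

36 makes and 5 misses

Under Beta–binomial conjugacy the posterior parameters are (α+s, β+f).
So s = 60 − 24 = 36 and f = 15 − 10 = 5.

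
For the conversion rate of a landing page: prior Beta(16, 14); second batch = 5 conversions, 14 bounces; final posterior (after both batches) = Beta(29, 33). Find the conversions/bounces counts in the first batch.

8 conversions and 5 bounces

Because Beta–binomial updating is additive in the counts, the combined data contributed (α_post−α_prior, β_post−β_prior) successes and failures.
Total across both batches: 29−16=13 conversions, 33−14=19 bounces.
Subtract the second batch: 13−5=8 conversions and 19−14=5 bounces.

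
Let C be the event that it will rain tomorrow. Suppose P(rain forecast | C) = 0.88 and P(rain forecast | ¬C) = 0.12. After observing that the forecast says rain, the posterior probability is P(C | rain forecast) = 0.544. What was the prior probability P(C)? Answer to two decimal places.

Bayes' rule in odds form gives O(C|E) = O(C)·[P(E|C)/P(E|¬C)], hence O(C) = O(C|E)/LR.
Posterior odds = 0.544/(1−0.544) = 1.1930. LR = 0.88/0.12 = 7.3333.
Prior odds = 1.1930/7.3333 = 0.1627, so P(C) = 0.1627/(1+0.1627) ≈ 0.14.

P(C) = 0.14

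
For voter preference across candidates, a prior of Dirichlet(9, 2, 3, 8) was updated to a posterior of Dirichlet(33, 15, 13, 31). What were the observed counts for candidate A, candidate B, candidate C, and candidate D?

counts (24, 13, 10, 23)

For a Dirichlet(α) prior with multinomial counts c, the posterior is Dirichlet(α + c) componentwise.
Counts are posterior − prior componentwise: 33−9=24, 15−2=13, 13−3=10, 31−8=23.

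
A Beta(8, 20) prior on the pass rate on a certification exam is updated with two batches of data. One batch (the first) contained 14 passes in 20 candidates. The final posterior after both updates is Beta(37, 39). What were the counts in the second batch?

15 passes and 13 failures

Because Beta–binomial updating is additive in the counts, the combined data contributed (α_post−α_prior, β_post−β_prior) successes and failures.
Total across both batches: 37−8=29 passes, 39−20=19 failures.
Subtract the first batch: 29−14=15 passes and 19−6=13 failures.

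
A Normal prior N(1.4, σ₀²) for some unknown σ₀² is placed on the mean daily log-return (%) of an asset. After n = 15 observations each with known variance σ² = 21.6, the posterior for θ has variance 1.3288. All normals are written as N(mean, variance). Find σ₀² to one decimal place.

σ₀² = 17.2

For the Normal–Normal model with known σ², precisions add: τ_n = τ₀ + n/σ².
So 1/σ₀² = 1/1.3288 − 15/21.6 = 0.752559 − 0.694444 = 0.058115.
Hence σ₀² = 1/0.058115 ≈ 17.2.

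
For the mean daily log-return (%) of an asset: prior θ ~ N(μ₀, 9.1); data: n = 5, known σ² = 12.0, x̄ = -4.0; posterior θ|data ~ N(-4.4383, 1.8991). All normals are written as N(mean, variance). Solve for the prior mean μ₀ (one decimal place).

The posterior mean is a precision-weighted average: μ_n = (τ₀μ₀ + τ_data·x̄)/(τ₀+τ_data), with τ₀=1/σ₀² and τ_data=n/σ².
Here τ₀ = 1/9.1 = 0.109890 and τ_data = 5/12.0 = 0.416667, so τ_n = 0.526557.
Rearranging for μ₀: μ₀ = (μ_n·τ_n − τ_data·x̄)/τ₀ = (-4.4383·0.526557 − 0.416667·-4.0) / 0.109890 = -0.670350/0.109890 ≈ -6.1.

μ₀ = -6.1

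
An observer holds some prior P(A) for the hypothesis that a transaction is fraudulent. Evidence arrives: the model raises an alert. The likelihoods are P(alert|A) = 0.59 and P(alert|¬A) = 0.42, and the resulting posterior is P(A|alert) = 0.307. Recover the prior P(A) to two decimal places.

In odds form, posterior odds = prior odds × likelihood ratio, so prior odds = posterior odds ÷ LR.
Posterior odds = 0.307/(1−0.307) = 0.4430. LR = 0.59/0.42 = 1.4048.
Prior odds = 0.4430/1.4048 = 0.3153, so P(A) = 0.3153/(1+0.3153) ≈ 0.24.

P(A) = 0.24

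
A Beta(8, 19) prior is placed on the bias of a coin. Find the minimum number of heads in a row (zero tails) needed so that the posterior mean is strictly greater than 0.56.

k = 17

After k heads and 0 tails the posterior is Beta(8+k, 19), with mean (8+k)/(8+19+k).
Set (8+k)/(27+k) > 0.56 and solve: k > (0.56·27 − 8)/(1 − 0.56) = 16.182.
The smallest integer exceeding 16.182 is 17, and checking k=17: (25)/(44) = 0.5682 > 0.56.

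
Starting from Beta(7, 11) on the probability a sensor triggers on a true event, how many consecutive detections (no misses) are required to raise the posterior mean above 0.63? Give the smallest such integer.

After k detections and 0 misses the posterior is Beta(7+k, 11), with mean (7+k)/(7+11+k).
Set (7+k)/(18+k) > 0.63 and solve: k > (0.63·18 − 7)/(1 − 0.63) = 11.730.
The smallest integer exceeding 11.730 is 12.

k = 12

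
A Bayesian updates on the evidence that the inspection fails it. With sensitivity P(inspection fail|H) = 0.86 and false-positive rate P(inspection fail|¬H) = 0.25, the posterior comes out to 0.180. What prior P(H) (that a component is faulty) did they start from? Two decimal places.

P(H) = 0.06

In odds form, posterior odds = prior odds × likelihood ratio, so prior odds = posterior odds ÷ LR.
Posterior odds = 0.180/(1−0.180) = 0.2195. LR = 0.86/0.25 = 3.4400.
Prior odds = 0.2195/3.4400 = 0.0638, so P(H) = 0.0638/(1+0.0638) ≈ 0.06.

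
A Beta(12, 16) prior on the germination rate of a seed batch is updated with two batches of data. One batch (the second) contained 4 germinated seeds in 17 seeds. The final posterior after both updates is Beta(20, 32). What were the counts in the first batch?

Because Beta–binomial updating is additive in the counts, the combined data contributed (α_post−α_prior, β_post−β_prior) successes and failures.
Total across both batches: 20−12=8 germinated seeds, 32−16=16 non-germinating seeds.
Subtract the second batch: 8−4=4 germinated seeds and 16−13=3 non-germinating seeds.

4 germinated seeds and 3 non-germinating seeds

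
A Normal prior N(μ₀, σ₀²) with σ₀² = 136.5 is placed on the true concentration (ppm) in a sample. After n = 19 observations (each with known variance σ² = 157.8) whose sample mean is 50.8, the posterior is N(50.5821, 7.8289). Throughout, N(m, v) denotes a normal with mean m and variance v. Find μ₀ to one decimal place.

The posterior mean is a precision-weighted average: μ_n = (τ₀μ₀ + τ_data·x̄)/(τ₀+τ_data), with τ₀=1/σ₀² and τ_data=n/σ².
Here τ₀ = 1/136.5 = 0.007326 and τ_data = 19/157.8 = 0.120406, so τ_n = 0.127732.
Rearranging for μ₀: μ₀ = (μ_n·τ_n − τ_data·x̄)/τ₀ = (50.5821·0.127732 − 0.120406·50.8) / 0.007326 = 0.344328/0.007326 ≈ 47.0.

μ₀ = 47.0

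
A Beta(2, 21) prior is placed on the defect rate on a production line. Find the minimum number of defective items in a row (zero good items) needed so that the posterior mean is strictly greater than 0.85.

After k defective items and 0 good items the posterior is Beta(2+k, 21), with mean (2+k)/(2+21+k).
Set (2+k)/(23+k) > 0.85 and solve: k > (0.85·23 − 2)/(1 − 0.85) = 117.000.
The smallest integer exceeding 117.000 is 118, and checking k=118: (120)/(141) = 0.8511 > 0.85.

k = 118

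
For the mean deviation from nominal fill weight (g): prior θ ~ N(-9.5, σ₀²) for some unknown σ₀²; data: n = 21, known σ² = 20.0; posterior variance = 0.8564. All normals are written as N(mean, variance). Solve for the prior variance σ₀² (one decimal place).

σ₀² = 8.5

Posterior precision equals prior precision plus data precision: 1/σ_n² = 1/σ₀² + n/σ².
So 1/σ₀² = 1/0.8564 − 21/20.0 = 1.167679 − 1.050000 = 0.117679.
Hence σ₀² = 1/0.117679 ≈ 8.5.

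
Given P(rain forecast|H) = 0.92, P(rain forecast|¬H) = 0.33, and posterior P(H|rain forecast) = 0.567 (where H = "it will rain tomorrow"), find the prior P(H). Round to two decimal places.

P(H) = 0.32

In odds form, posterior odds = prior odds × likelihood ratio, so prior odds = posterior odds ÷ LR.
Posterior odds = 0.567/(1−0.567) = 1.3095. LR = 0.92/0.33 = 2.7879.
Prior odds = 1.3095/2.7879 = 0.4697, so P(H) = 0.4697/(1+0.4697) ≈ 0.32.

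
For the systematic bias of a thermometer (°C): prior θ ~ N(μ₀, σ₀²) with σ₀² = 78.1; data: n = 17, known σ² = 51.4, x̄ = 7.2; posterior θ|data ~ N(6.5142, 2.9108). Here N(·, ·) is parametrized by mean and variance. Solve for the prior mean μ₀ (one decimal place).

μ₀ = -11.2

With known observation variance, the Normal–Normal posterior has precision τ_n = τ₀ + n/σ² and mean μ_n = (τ₀μ₀ + (n/σ²)x̄)/τ_n.
Here τ₀ = 1/78.1 = 0.012804 and τ_data = 17/51.4 = 0.330739, so τ_n = 0.343543.
Rearranging for μ₀: μ₀ = (μ_n·τ_n − τ_data·x̄)/τ₀ = (6.5142·0.343543 − 0.330739·7.2) / 0.012804 = -0.143413/0.012804 ≈ -11.2.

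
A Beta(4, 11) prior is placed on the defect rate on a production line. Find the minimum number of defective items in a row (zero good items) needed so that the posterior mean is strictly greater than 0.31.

After k defective items and 0 good items the posterior is Beta(4+k, 11), with mean (4+k)/(4+11+k).
Set (4+k)/(15+k) > 0.31 and solve: k > (0.31·15 − 4)/(1 − 0.31) = 0.942.
The smallest integer exceeding 0.942 is 1.

k = 1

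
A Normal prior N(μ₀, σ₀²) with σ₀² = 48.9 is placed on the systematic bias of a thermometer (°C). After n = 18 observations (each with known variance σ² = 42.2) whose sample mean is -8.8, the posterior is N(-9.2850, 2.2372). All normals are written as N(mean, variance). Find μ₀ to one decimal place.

μ₀ = -19.4

The posterior mean is a precision-weighted average: μ_n = (τ₀μ₀ + τ_data·x̄)/(τ₀+τ_data), with τ₀=1/σ₀² and τ_data=n/σ².
Here τ₀ = 1/48.9 = 0.020450 and τ_data = 18/42.2 = 0.426540, so τ_n = 0.446990.
Rearranging for μ₀: μ₀ = (μ_n·τ_n − τ_data·x̄)/τ₀ = (-9.2850·0.446990 − 0.426540·-8.8) / 0.020450 = -0.396750/0.020450 ≈ -19.4.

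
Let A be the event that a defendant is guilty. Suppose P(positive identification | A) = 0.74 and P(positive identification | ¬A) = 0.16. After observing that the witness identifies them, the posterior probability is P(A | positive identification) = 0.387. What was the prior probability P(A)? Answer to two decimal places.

In odds form, posterior odds = prior odds × likelihood ratio, so prior odds = posterior odds ÷ LR.
Posterior odds = 0.387/(1−0.387) = 0.6313. LR = 0.74/0.16 = 4.6250.
Prior odds = 0.6313/4.6250 = 0.1365, so P(A) = 0.1365/(1+0.1365) ≈ 0.12.

P(A) = 0.12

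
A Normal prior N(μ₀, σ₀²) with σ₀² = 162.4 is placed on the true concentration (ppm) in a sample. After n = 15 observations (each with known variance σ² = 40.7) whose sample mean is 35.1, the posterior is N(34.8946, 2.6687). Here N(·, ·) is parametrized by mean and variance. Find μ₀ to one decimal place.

μ₀ = 22.6

With known observation variance, the Normal–Normal posterior has precision τ_n = τ₀ + n/σ² and mean μ_n = (τ₀μ₀ + (n/σ²)x̄)/τ_n.
Here τ₀ = 1/162.4 = 0.006158 and τ_data = 15/40.7 = 0.368550, so τ_n = 0.374708.
Rearranging for μ₀: μ₀ = (μ_n·τ_n − τ_data·x̄)/τ₀ = (34.8946·0.374708 − 0.368550·35.1) / 0.006158 = 0.139181/0.006158 ≈ 22.6.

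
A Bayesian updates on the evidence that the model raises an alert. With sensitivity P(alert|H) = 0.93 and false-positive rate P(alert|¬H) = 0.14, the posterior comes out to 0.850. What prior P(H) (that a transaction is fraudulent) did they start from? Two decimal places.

Bayes' rule in odds form gives O(H|E) = O(H)·[P(E|H)/P(E|¬H)], hence O(H) = O(H|E)/LR.
Posterior odds = 0.850/(1−0.850) = 5.6667. LR = 0.93/0.14 = 6.6429.
Prior odds = 5.6667/6.6429 = 0.8530, so P(H) = 0.8530/(1+0.8530) ≈ 0.46.

P(H) = 0.46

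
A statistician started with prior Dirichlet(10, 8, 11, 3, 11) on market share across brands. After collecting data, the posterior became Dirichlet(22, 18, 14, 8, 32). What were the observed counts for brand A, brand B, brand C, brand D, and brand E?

counts (12, 10, 3, 5, 21)

For a Dirichlet(α) prior with multinomial counts c, the posterior is Dirichlet(α + c) componentwise.
Counts are posterior − prior componentwise: 22−10=12, 18−8=10, 14−11=3, 8−3=5, 32−11=21.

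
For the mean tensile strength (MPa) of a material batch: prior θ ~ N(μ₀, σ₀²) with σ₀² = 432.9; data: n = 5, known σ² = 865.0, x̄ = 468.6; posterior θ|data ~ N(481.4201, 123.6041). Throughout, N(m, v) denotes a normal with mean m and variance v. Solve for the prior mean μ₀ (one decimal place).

μ₀ = 513.5

With known observation variance, the Normal–Normal posterior has precision τ_n = τ₀ + n/σ² and mean μ_n = (τ₀μ₀ + (n/σ²)x̄)/τ_n.
Here τ₀ = 1/432.9 = 0.002310 and τ_data = 5/865.0 = 0.005780, so τ_n = 0.008090.
Rearranging for μ₀: μ₀ = (μ_n·τ_n − τ_data·x̄)/τ₀ = (481.4201·0.008090 − 0.005780·468.6) / 0.002310 = 1.186181/0.002310 ≈ 513.5.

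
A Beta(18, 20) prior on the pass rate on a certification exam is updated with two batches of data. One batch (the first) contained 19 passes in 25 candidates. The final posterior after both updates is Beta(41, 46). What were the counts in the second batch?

4 passes and 20 failures

Because Beta–binomial updating is additive in the counts, the combined data contributed (α_post−α_prior, β_post−β_prior) successes and failures.
Total across both batches: 41−18=23 passes, 46−20=26 failures.
Subtract the first batch: 23−19=4 passes and 26−6=20 failures.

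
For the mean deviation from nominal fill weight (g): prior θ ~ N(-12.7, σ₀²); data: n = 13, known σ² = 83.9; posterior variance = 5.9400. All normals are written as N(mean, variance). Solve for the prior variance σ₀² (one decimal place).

For the Normal–Normal model with known σ², precisions add: τ_n = τ₀ + n/σ².
So 1/σ₀² = 1/5.9400 − 13/83.9 = 0.168350 − 0.154946 = 0.013404.
Hence σ₀² = 1/0.013404 ≈ 74.6.

σ₀² = 74.6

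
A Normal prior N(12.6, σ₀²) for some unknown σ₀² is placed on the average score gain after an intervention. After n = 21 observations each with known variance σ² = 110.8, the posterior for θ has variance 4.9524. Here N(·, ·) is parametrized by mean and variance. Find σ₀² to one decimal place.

Posterior precision equals prior precision plus data precision: 1/σ_n² = 1/σ₀² + n/σ².
So 1/σ₀² = 1/4.9524 − 21/110.8 = 0.201922 − 0.189531 = 0.012391.
Hence σ₀² = 1/0.012391 ≈ 80.7.

σ₀² = 80.7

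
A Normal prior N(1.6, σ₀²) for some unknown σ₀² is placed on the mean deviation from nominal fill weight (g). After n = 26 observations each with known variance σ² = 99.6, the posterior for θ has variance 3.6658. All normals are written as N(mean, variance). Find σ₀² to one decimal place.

σ₀² = 85.1

Posterior precision equals prior precision plus data precision: 1/σ_n² = 1/σ₀² + n/σ².
So 1/σ₀² = 1/3.6658 − 26/99.6 = 0.272792 − 0.261044 = 0.011748.
Hence σ₀² = 1/0.011748 ≈ 85.1.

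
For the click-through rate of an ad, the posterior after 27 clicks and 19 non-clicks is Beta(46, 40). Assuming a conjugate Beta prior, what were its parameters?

A Beta(a, b) prior with s successes and f failures in binomial data gives a Beta(a+s, b+f) posterior.
Subtract the data counts: 46−27=19, 40−19=21.

Beta(19, 21)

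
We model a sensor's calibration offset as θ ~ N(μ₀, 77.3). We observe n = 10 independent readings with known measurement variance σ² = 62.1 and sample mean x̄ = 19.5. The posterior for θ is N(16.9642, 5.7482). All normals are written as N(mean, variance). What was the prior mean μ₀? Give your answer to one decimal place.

The posterior mean is a precision-weighted average: μ_n = (τ₀μ₀ + τ_data·x̄)/(τ₀+τ_data), with τ₀=1/σ₀² and τ_data=n/σ².
Here τ₀ = 1/77.3 = 0.012937 and τ_data = 10/62.1 = 0.161031, so τ_n = 0.173968.
Rearranging for μ₀: μ₀ = (μ_n·τ_n − τ_data·x̄)/τ₀ = (16.9642·0.173968 − 0.161031·19.5) / 0.012937 = -0.188877/0.012937 ≈ -14.6.

μ₀ = -14.6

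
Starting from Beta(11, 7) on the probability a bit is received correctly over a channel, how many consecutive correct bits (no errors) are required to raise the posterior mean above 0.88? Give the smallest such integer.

k = 41

After k correct bits and 0 errors the posterior is Beta(11+k, 7), with mean (11+k)/(11+7+k).
Set (11+k)/(18+k) > 0.88 and solve: k > (0.88·18 − 11)/(1 − 0.88) = 40.333.
The smallest integer exceeding 40.333 is 41, and checking k=41: (52)/(59) = 0.8814 > 0.88.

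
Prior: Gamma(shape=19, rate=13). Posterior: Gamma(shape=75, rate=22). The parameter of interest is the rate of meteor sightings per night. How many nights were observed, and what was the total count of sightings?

n = 9 nights with total 56 sightings

A Gamma(α, β) prior (rate parametrization) on a Poisson rate with n observations summing to S gives posterior Gamma(α+S, β+n).
Matching: Σxᵢ = 75 − 19 = 56 and n = 22 − 13 = 9.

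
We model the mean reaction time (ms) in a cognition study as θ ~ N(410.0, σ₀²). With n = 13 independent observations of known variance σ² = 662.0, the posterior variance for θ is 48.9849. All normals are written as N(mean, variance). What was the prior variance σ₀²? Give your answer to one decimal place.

For the Normal–Normal model with known σ², precisions add: τ_n = τ₀ + n/σ².
So 1/σ₀² = 1/48.9849 − 13/662.0 = 0.020414 − 0.019637 = 0.000777.
Hence σ₀² = 1/0.000777 ≈ 1287.0.

σ₀² = 1287.0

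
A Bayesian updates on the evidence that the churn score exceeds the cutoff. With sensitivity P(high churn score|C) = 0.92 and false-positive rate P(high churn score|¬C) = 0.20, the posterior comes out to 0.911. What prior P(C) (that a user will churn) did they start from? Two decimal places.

P(C) = 0.69

In odds form, posterior odds = prior odds × likelihood ratio, so prior odds = posterior odds ÷ LR.
Posterior odds = 0.911/(1−0.911) = 10.2360. LR = 0.92/0.20 = 4.6000.
Prior odds = 10.2360/4.6000 = 2.2252, so P(C) = 2.2252/(1+2.2252) ≈ 0.69.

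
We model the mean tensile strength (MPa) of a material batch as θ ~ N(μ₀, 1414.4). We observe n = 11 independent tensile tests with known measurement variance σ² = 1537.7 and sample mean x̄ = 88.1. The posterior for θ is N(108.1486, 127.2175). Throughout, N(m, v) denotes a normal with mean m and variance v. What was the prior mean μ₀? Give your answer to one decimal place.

The posterior mean is a precision-weighted average: μ_n = (τ₀μ₀ + τ_data·x̄)/(τ₀+τ_data), with τ₀=1/σ₀² and τ_data=n/σ².
Here τ₀ = 1/1414.4 = 0.000707 and τ_data = 11/1537.7 = 0.007154, so τ_n = 0.007861.
Rearranging for μ₀: μ₀ = (μ_n·τ_n − τ_data·x̄)/τ₀ = (108.1486·0.007861 − 0.007154·88.1) / 0.000707 = 0.219889/0.000707 ≈ 311.0.

μ₀ = 311.0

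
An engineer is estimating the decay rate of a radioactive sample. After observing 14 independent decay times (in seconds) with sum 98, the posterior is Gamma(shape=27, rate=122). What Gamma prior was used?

Gamma(shape=13, rate=24)

For an exponential likelihood with a Gamma(α, β) prior on the rate, n observations with total T give posterior Gamma(α+n, β+T).
So α = 27 − 14 = 13 and β = 122 − 98 = 24.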